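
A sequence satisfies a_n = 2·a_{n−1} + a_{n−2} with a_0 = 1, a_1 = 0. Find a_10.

985

With companion matrix T = [[2, 1], [1, 0]], [a_n, a_{n−1}]ᵀ = T·[a_{n−1}, a_{n−2}]ᵀ, so [a_10, a_9]ᵀ = T⁹·[a_1, a_0]ᵀ.
T⁹ = [[2378, 985], [985, 408]], giving [a_10, a_9]ᵀ = [[985], [408]].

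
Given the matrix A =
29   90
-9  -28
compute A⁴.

tr A = 1 and det A = -2, so the characteristic polynomial is λ² − (1)λ + (-2) with roots -1 and 2.
Eigenvectors give P = [[3, 10], [-1, -3]] with P⁻¹ = [[-3, -10], [1, 3]], and A = P·diag(-1, 2)·P⁻¹.
Then A⁴ = P·diag(1, 16)·P⁻¹ = [[3, 160], [-1, -48]] · [[-3, -10], [1, 3]] = [[151, 450], [-45, -134]].

[[151, 450], [-45, -134]]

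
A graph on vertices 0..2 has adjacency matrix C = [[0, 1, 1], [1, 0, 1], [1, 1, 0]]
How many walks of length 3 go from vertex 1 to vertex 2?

3

The number of length-3 walks from vertex 1 to vertex 2 is entry (1,2) of C^3, where C is the adjacency matrix.
C^2 = [[2, 1, 1], [1, 2, 1], [1, 1, 2]]
C^3 = [[2, 3, 3], [3, 2, 3], [3, 3, 2]]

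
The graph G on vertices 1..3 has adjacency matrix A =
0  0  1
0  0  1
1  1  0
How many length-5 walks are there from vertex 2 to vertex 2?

0

The number of length-5 walks from vertex 2 to vertex 2 is entry (2,2) of A^5, where A is the adjacency matrix.
A^2 = [[1, 1, 0], [1, 1, 0], [0, 0, 2]]
A^3 = [[0, 0, 2], [0, 0, 2], [2, 2, 0]]
A^4 = [[2, 2, 0], [2, 2, 0], [0, 0, 4]]
A^5 = [[0, 0, 4], [0, 0, 4], [4, 4, 0]]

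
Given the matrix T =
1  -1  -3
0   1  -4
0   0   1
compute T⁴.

[[1, -4, 12], [0, 1, -16], [0, 0, 1]]

T = I + N where N = [[0, -1, -3], [0, 0, -4], [0, 0, 0]] is strictly upper-triangular, so N³ = 0.
(I + N)⁴ = I + 4·N + 6·N² = [[1, -4, 12], [0, 1, -16], [0, 0, 1]].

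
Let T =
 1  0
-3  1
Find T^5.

[[1, 0], [-15, 1]]

T = I + N where N = [[0, 0], [-3, 0]] is strictly lower-triangular, so N^2 = 0.
(I + N)^5 = I + 5·N = [[1, 0], [-15, 1]].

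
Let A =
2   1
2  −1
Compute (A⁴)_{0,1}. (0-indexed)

A² = [[6, 1], [2, 3]]
A³ = [[14, 5], [10, −1]]
A⁴ = [[38, 9], [18, 11]]

9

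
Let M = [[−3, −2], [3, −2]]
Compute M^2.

[[3, 10], [−15, −2]]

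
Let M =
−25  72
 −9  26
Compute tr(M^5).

31

tr M = 1 and det M = −2, so the characteristic polynomial is λ² − (1)λ + (−2) with roots 2 and −1.
Eigenvectors give P = [[8, −3], [3, −1]] with P⁻¹ = [[−1, 3], [−3, 8]], and M = P·diag(2, −1)·P⁻¹.
Then M^5 = P·diag(32, −1)·P⁻¹ = [[256, 3], [96, 1]] · [[−1, 3], [−3, 8]] = [[−265, 792], [−99, 296]].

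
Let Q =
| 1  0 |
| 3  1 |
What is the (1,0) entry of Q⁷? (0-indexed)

Q = I + N where N = [[0, 0], [3, 0]] is strictly lower-triangular, so N² = 0.
(I + N)⁷ = I + 7·N = [[1, 0], [21, 1]].

21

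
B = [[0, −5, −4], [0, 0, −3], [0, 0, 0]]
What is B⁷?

B is strictly triangular, hence nilpotent: B³ = 0, so B⁷ = 0.

[[0, 0, 0], [0, 0, 0], [0, 0, 0]]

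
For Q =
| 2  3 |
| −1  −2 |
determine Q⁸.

[[1, 0], [0, 1]]

Q² = I (check: tr Q = 0 and det Q = −1), so Q⁸ = I since 8 is even.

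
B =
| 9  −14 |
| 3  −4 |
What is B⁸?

tr B = 5 and det B = 6, so the characteristic polynomial is λ² − (5)λ + (6) with roots 2 and 3.
Eigenvectors give P = [[2, 7], [1, 3]] with P⁻¹ = [[−3, 7], [1, −2]], and B = P·diag(2, 3)·P⁻¹.
Then B⁸ = P·diag(256, 6561)·P⁻¹ = [[512, 45927], [256, 19683]] · [[−3, 7], [1, −2]] = [[44391, −88270], [18915, −37574]].

[[44391, −88270], [18915, −37574]]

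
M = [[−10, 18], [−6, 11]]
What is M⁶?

tr M = 1 and det M = −2, so the characteristic polynomial is λ² − (1)λ + (−2) with roots 2 and −1.
Eigenvectors give P = [[−3, 2], [−2, 1]] with P⁻¹ = [[1, −2], [2, −3]], and M = P·diag(2, −1)·P⁻¹.
Then M⁶ = P·diag(64, 1)·P⁻¹ = [[−192, 2], [−128, 1]] · [[1, −2], [2, −3]] = [[−188, 378], [−126, 253]].

[[−188, 378], [−126, 253]]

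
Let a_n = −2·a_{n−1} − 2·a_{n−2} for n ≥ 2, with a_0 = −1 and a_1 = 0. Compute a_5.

0

With companion matrix B = [[−2, −2], [1, 0]], [a_n, a_{n−1}]ᵀ = B·[a_{n−1}, a_{n−2}]ᵀ, so [a_5, a_4]ᵀ = B^4·[a_1, a_0]ᵀ.
B^4 = [[−4, 0], [0, −4]], giving [a_5, a_4]ᵀ = [[0], [4]].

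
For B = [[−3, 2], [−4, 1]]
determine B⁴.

[[−31, 24], [−48, 17]]

B² = [[1, −4], [8, −7]]
B³ = [[13, −2], [4, 9]]
B⁴ = [[−31, 24], [−48, 17]]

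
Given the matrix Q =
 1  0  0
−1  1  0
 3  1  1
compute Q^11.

[[1, 0, 0], [−11, 1, 0], [−22, 11, 1]]

Q = I + N where N = [[0, 0, 0], [−1, 0, 0], [3, 1, 0]] is strictly lower-triangular, so N^3 = 0.
(I + N)^11 = I + 11·N + 55·N^2 = [[1, 0, 0], [−11, 1, 0], [−22, 11, 1]].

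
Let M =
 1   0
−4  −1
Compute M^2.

[[1, 0], [0, 1]]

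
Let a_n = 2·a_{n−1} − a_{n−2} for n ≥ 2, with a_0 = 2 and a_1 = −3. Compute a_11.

−53

With companion matrix A = [[2, −1], [1, 0]], [a_n, a_{n−1}]ᵀ = A·[a_{n−1}, a_{n−2}]ᵀ, so [a_11, a_10]ᵀ = A¹⁰·[a_1, a_0]ᵀ.
A¹⁰ = [[11, −10], [10, −9]], giving [a_11, a_10]ᵀ = [[−53], [−48]].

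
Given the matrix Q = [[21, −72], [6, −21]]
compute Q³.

tr Q = 0 and det Q = −9, so the characteristic polynomial is λ² − (0)λ + (−9) with roots 3 and −3.
Eigenvectors give P = [[4, 3], [1, 1]] with P⁻¹ = [[1, −3], [−1, 4]], and Q = P·diag(3, −3)·P⁻¹.
Then Q³ = P·diag(27, −27)·P⁻¹ = [[108, −81], [27, −27]] · [[1, −3], [−1, 4]] = [[189, −648], [54, −189]].

[[189, −648], [54, −189]]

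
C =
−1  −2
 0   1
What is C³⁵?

[[−1, −2], [0, 1]]

C² = I (check: tr C = 0 and det C = −1), so C³⁵ = C since 35 is odd.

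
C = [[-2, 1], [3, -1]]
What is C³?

C² = [[7, -3], [-9, 4]]
C³ = [[-23, 10], [30, -13]]

[[-23, 10], [30, -13]]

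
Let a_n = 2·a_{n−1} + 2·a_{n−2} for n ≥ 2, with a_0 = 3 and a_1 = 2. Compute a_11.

With companion matrix T = [[2, 2], [1, 0]], [a_n, a_{n−1}]ᵀ = T·[a_{n−1}, a_{n−2}]ᵀ, so [a_11, a_10]ᵀ = T¹⁰·[a_1, a_0]ᵀ.
T¹⁰ = [[18272, 13376], [6688, 4896]], giving [a_11, a_10]ᵀ = [[76672], [28064]].

76672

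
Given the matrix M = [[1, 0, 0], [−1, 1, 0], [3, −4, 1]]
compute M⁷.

M = I + N where N = [[0, 0, 0], [−1, 0, 0], [3, −4, 0]] is strictly lower-triangular, so N³ = 0.
(I + N)⁷ = I + 7·N + 21·N² = [[1, 0, 0], [−7, 1, 0], [105, −28, 1]].

[[1, 0, 0], [−7, 1, 0], [105, −28, 1]]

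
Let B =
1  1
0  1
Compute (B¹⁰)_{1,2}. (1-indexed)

B = I + N where N = [[0, 1], [0, 0]] is strictly upper-triangular, so N² = 0.
(I + N)¹⁰ = I + 10·N = [[1, 10], [0, 1]].

10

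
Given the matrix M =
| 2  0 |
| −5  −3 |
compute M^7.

tr M = −1 and det M = −6, so the characteristic polynomial is λ² − (−1)λ + (−6) with roots 2 and −3.
Eigenvectors give P = [[1, 0], [−1, −1]] with P⁻¹ = [[1, 0], [−1, −1]], and M = P·diag(2, −3)·P⁻¹.
Then M^7 = P·diag(128, −2187)·P⁻¹ = [[128, 0], [−128, 2187]] · [[1, 0], [−1, −1]] = [[128, 0], [−2315, −2187]].

[[128, 0], [−2315, −2187]]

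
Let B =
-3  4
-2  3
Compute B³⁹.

B² = I (check: tr B = 0 and det B = -1), so B³⁹ = B since 39 is odd.

[[-3, 4], [-2, 3]]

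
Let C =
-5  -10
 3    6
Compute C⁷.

[[-5, -10], [3, 6]]

C² = C (a projection; rank 1, trace 1), so C⁷ = C.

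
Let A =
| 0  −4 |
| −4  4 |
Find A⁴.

[[512, −768], [−768, 1280]]

A² = [[16, −16], [−16, 32]]
A³ = [[64, −128], [−128, 192]]
A⁴ = [[512, −768], [−768, 1280]]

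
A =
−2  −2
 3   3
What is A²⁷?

[[−2, −2], [3, 3]]

A² = A (a projection; rank 1, trace 1), so A²⁷ = A.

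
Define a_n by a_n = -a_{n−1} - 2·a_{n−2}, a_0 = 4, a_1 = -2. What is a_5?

With companion matrix M = [[-1, -2], [1, 0]], [a_n, a_{n−1}]ᵀ = M·[a_{n−1}, a_{n−2}]ᵀ, so [a_5, a_4]ᵀ = M^4·[a_1, a_0]ᵀ.
M^4 = [[-1, -6], [3, 2]], giving [a_5, a_4]ᵀ = [[-22], [2]].

-22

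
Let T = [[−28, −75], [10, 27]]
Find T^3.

tr T = −1 and det T = −6, so the characteristic polynomial is λ² − (−1)λ + (−6) with roots 2 and −3.
Eigenvectors give P = [[−5, −3], [2, 1]] with P⁻¹ = [[1, 3], [−2, −5]], and T = P·diag(2, −3)·P⁻¹.
Then T^3 = P·diag(8, −27)·P⁻¹ = [[−40, 81], [16, −27]] · [[1, 3], [−2, −5]] = [[−202, −525], [70, 183]].

[[−202, −525], [70, 183]]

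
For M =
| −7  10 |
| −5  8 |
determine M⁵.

tr M = 1 and det M = −6, so the characteristic polynomial is λ² − (1)λ + (−6) with roots 3 and −2.
Eigenvectors give P = [[−1, 2], [−1, 1]] with P⁻¹ = [[1, −2], [1, −1]], and M = P·diag(3, −2)·P⁻¹.
Then M⁵ = P·diag(243, −32)·P⁻¹ = [[−243, −64], [−243, −32]] · [[1, −2], [1, −1]] = [[−307, 550], [−275, 518]].

[[−307, 550], [−275, 518]]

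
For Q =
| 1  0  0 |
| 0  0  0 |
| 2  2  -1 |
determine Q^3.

[[1, 0, 0], [0, 0, 0], [2, 2, -1]]

Q^2 = [[1, 0, 0], [0, 0, 0], [0, -2, 1]]
Q^3 = [[1, 0, 0], [0, 0, 0], [2, 2, -1]]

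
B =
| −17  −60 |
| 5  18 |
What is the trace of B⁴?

97

tr B = 1 and det B = −6, so the characteristic polynomial is λ² − (1)λ + (−6) with roots 3 and −2.
Eigenvectors give P = [[3, 4], [−1, −1]] with P⁻¹ = [[−1, −4], [1, 3]], and B = P·diag(3, −2)·P⁻¹.
Then B⁴ = P·diag(81, 16)·P⁻¹ = [[243, 64], [−81, −16]] · [[−1, −4], [1, 3]] = [[−179, −780], [65, 276]].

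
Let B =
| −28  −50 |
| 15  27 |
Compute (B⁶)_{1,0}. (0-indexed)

−1995

tr B = −1 and det B = −6, so the characteristic polynomial is λ² − (−1)λ + (−6) with roots 2 and −3.
Eigenvectors give P = [[−5, −2], [3, 1]] with P⁻¹ = [[1, 2], [−3, −5]], and B = P·diag(2, −3)·P⁻¹.
Then B⁶ = P·diag(64, 729)·P⁻¹ = [[−320, −1458], [192, 729]] · [[1, 2], [−3, −5]] = [[4054, 6650], [−1995, −3261]].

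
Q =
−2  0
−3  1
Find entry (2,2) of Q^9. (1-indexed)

tr Q = −1 and det Q = −2, so the characteristic polynomial is λ² − (−1)λ + (−2) with roots −2 and 1.
Eigenvectors give P = [[1, 0], [1, −1]] with P⁻¹ = [[1, 0], [1, −1]], and Q = P·diag(−2, 1)·P⁻¹.
Then Q^9 = P·diag(−512, 1)·P⁻¹ = [[−512, 0], [−512, −1]] · [[1, 0], [1, −1]] = [[−512, 0], [−513, 1]].

1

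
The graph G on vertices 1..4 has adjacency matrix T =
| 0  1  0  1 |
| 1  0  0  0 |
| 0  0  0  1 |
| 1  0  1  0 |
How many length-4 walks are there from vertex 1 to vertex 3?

The number of length-4 walks from vertex 1 to vertex 3 is entry (1,3) of T^4, where T is the adjacency matrix.
T^2 = [[2, 0, 1, 0], [0, 1, 0, 1], [1, 0, 1, 0], [0, 1, 0, 2]]
T^3 = [[0, 2, 0, 3], [2, 0, 1, 0], [0, 1, 0, 2], [3, 0, 2, 0]]
T^4 = [[5, 0, 3, 0], [0, 2, 0, 3], [3, 0, 2, 0], [0, 3, 0, 5]]

3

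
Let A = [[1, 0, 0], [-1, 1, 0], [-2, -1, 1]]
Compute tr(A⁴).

3

A = I + N where N = [[0, 0, 0], [-1, 0, 0], [-2, -1, 0]] is strictly lower-triangular, so N³ = 0.
(I + N)⁴ = I + 4·N + 6·N² = [[1, 0, 0], [-4, 1, 0], [-2, -4, 1]].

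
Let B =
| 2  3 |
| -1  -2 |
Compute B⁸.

B² = I (check: tr B = 0 and det B = -1), so B⁸ = I since 8 is even.

[[1, 0], [0, 1]]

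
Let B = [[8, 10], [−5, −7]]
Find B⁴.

tr B = 1 and det B = −6, so the characteristic polynomial is λ² − (1)λ + (−6) with roots 3 and −2.
Eigenvectors give P = [[2, −1], [−1, 1]] with P⁻¹ = [[1, 1], [1, 2]], and B = P·diag(3, −2)·P⁻¹.
Then B⁴ = P·diag(81, 16)·P⁻¹ = [[162, −16], [−81, 16]] · [[1, 1], [1, 2]] = [[146, 130], [−65, −49]].

[[146, 130], [−65, −49]]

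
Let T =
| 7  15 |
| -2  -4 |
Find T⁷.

[[763, 1905], [-254, -634]]

tr T = 3 and det T = 2, so the characteristic polynomial is λ² − (3)λ + (2) with roots 2 and 1.
Eigenvectors give P = [[-3, 5], [1, -2]] with P⁻¹ = [[-2, -5], [-1, -3]], and T = P·diag(2, 1)·P⁻¹.
Then T⁷ = P·diag(128, 1)·P⁻¹ = [[-384, 5], [128, -2]] · [[-2, -5], [-1, -3]] = [[763, 1905], [-254, -634]].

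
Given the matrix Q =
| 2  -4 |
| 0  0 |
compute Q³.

[[8, -16], [0, 0]]

Q² = [[4, -8], [0, 0]]
Q³ = [[8, -16], [0, 0]]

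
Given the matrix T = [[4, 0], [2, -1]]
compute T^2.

[[16, 0], [6, 1]]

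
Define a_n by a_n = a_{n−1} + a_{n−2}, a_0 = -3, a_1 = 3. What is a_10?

With companion matrix A = [[1, 1], [1, 0]], [a_n, a_{n−1}]ᵀ = A·[a_{n−1}, a_{n−2}]ᵀ, so [a_10, a_9]ᵀ = A^9·[a_1, a_0]ᵀ.
A^9 = [[55, 34], [34, 21]], giving [a_10, a_9]ᵀ = [[63], [39]].

63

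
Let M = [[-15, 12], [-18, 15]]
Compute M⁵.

tr M = 0 and det M = -9, so the characteristic polynomial is λ² − (0)λ + (-9) with roots -3 and 3.
Eigenvectors give P = [[1, -2], [1, -3]] with P⁻¹ = [[3, -2], [1, -1]], and M = P·diag(-3, 3)·P⁻¹.
Then M⁵ = P·diag(-243, 243)·P⁻¹ = [[-243, -486], [-243, -729]] · [[3, -2], [1, -1]] = [[-1215, 972], [-1458, 1215]].

[[-1215, 972], [-1458, 1215]]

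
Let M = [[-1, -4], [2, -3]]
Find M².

[[-7, 16], [-8, 1]]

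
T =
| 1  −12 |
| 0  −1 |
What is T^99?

T² = I (check: tr T = 0 and det T = −1), so T^99 = T since 99 is odd.

[[1, −12], [0, −1]]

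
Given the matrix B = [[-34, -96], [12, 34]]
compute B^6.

tr B = 0 and det B = -4, so the characteristic polynomial is λ² − (0)λ + (-4) with roots 2 and -2.
Eigenvectors give P = [[-8, -3], [3, 1]] with P⁻¹ = [[1, 3], [-3, -8]], and B = P·diag(2, -2)·P⁻¹.
Then B^6 = P·diag(64, 64)·P⁻¹ = [[-512, -192], [192, 64]] · [[1, 3], [-3, -8]] = [[64, 0], [0, 64]].

[[64, 0], [0, 64]]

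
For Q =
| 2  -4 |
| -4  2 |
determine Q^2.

[[20, -16], [-16, 20]]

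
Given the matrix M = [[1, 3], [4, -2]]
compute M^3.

M^2 = [[13, -3], [-4, 16]]
M^3 = [[1, 45], [60, -44]]

[[1, 45], [60, -44]]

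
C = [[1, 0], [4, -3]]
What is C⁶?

tr C = -2 and det C = -3, so the characteristic polynomial is λ² − (-2)λ + (-3) with roots 1 and -3.
Eigenvectors give P = [[1, 0], [1, 1]] with P⁻¹ = [[1, 0], [-1, 1]], and C = P·diag(1, -3)·P⁻¹.
Then C⁶ = P·diag(1, 729)·P⁻¹ = [[1, 0], [1, 729]] · [[1, 0], [-1, 1]] = [[1, 0], [-728, 729]].

[[1, 0], [-728, 729]]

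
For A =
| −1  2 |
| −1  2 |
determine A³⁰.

A² = A (a projection; rank 1, trace 1), so A³⁰ = A.

[[−1, 2], [−1, 2]]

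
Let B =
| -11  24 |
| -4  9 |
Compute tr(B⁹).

-19682

tr B = -2 and det B = -3, so the characteristic polynomial is λ² − (-2)λ + (-3) with roots -3 and 1.
Eigenvectors give P = [[3, 2], [1, 1]] with P⁻¹ = [[1, -2], [-1, 3]], and B = P·diag(-3, 1)·P⁻¹.
Then B⁹ = P·diag(-19683, 1)·P⁻¹ = [[-59049, 2], [-19683, 1]] · [[1, -2], [-1, 3]] = [[-59051, 118104], [-19684, 39369]].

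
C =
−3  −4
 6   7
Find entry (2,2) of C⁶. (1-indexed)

2185

tr C = 4 and det C = 3, so the characteristic polynomial is λ² − (4)λ + (3) with roots 1 and 3.
Eigenvectors give P = [[1, 2], [−1, −3]] with P⁻¹ = [[3, 2], [−1, −1]], and C = P·diag(1, 3)·P⁻¹.
Then C⁶ = P·diag(1, 729)·P⁻¹ = [[1, 1458], [−1, −2187]] · [[3, 2], [−1, −1]] = [[−1455, −1456], [2184, 2185]].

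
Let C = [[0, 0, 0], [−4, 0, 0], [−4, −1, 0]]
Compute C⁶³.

C is strictly triangular, hence nilpotent: C³ = 0, so C⁶³ = 0.

[[0, 0, 0], [0, 0, 0], [0, 0, 0]]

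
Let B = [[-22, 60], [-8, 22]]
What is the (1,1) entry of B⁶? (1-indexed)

tr B = 0 and det B = -4, so the characteristic polynomial is λ² − (0)λ + (-4) with roots 2 and -2.
Eigenvectors give P = [[-5, 3], [-2, 1]] with P⁻¹ = [[1, -3], [2, -5]], and B = P·diag(2, -2)·P⁻¹.
Then B⁶ = P·diag(64, 64)·P⁻¹ = [[-320, 192], [-128, 64]] · [[1, -3], [2, -5]] = [[64, 0], [0, 64]].

64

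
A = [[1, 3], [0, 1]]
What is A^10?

[[1, 30], [0, 1]]

A = I + N where N = [[0, 3], [0, 0]] is strictly upper-triangular, so N^2 = 0.
(I + N)^10 = I + 10·N = [[1, 30], [0, 1]].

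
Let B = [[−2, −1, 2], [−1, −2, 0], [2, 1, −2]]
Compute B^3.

B^2 = [[9, 6, −8], [4, 5, −2], [−9, −6, 8]]
B^3 = [[−40, −29, 34], [−17, −16, 12], [40, 29, −34]]

[[−40, −29, 34], [−17, −16, 12], [40, 29, −34]]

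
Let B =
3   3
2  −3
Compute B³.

[[45, 45], [30, −45]]

B² = [[15, 0], [0, 15]]
B³ = [[45, 45], [30, −45]]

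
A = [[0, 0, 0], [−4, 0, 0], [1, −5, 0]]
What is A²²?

A is strictly triangular, hence nilpotent: A³ = 0, so A²² = 0.

[[0, 0, 0], [0, 0, 0], [0, 0, 0]]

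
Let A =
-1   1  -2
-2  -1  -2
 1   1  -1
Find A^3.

[[13, 3, 12], [12, 13, -6], [3, -6, 13]]

A^2 = [[-3, -4, 2], [2, -3, 8], [-4, -1, -3]]
A^3 = [[13, 3, 12], [12, 13, -6], [3, -6, 13]]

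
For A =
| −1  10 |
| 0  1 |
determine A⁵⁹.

[[−1, 10], [0, 1]]

A² = I (check: tr A = 0 and det A = −1), so A⁵⁹ = A since 59 is odd.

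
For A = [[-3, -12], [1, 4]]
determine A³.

[[-3, -12], [1, 4]]

A² = A (a projection; rank 1, trace 1), so A³ = A.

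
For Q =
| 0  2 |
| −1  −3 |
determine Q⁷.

tr Q = −3 and det Q = 2, so the characteristic polynomial is λ² − (−3)λ + (2) with roots −1 and −2.
Eigenvectors give P = [[−2, −1], [1, 1]] with P⁻¹ = [[−1, −1], [1, 2]], and Q = P·diag(−1, −2)·P⁻¹.
Then Q⁷ = P·diag(−1, −128)·P⁻¹ = [[2, 128], [−1, −128]] · [[−1, −1], [1, 2]] = [[126, 254], [−127, −255]].

[[126, 254], [−127, −255]]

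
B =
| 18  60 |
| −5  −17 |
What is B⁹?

tr B = 1 and det B = −6, so the characteristic polynomial is λ² − (1)λ + (−6) with roots −2 and 3.
Eigenvectors give P = [[−3, 4], [1, −1]] with P⁻¹ = [[1, 4], [1, 3]], and B = P·diag(−2, 3)·P⁻¹.
Then B⁹ = P·diag(−512, 19683)·P⁻¹ = [[1536, 78732], [−512, −19683]] · [[1, 4], [1, 3]] = [[80268, 242340], [−20195, −61097]].

[[80268, 242340], [−20195, −61097]]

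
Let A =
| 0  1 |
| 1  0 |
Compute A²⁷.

A² = I (check: tr A = 0 and det A = −1), so A²⁷ = A since 27 is odd.

[[0, 1], [1, 0]]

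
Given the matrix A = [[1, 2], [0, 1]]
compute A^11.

A = I + N where N = [[0, 2], [0, 0]] is strictly upper-triangular, so N^2 = 0.
(I + N)^11 = I + 11·N = [[1, 22], [0, 1]].

[[1, 22], [0, 1]]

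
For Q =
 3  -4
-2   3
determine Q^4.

Q^2 = [[17, -24], [-12, 17]]
Q^3 = [[99, -140], [-70, 99]]
Q^4 = [[577, -816], [-408, 577]]

[[577, -816], [-408, 577]]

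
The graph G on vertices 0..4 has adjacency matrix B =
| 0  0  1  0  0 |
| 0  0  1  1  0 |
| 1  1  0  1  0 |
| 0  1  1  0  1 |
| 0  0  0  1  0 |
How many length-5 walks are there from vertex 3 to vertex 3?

16

The number of length-5 walks from vertex 3 to vertex 3 is entry (3,3) of B^5, where B is the adjacency matrix.
B^2 = [[1, 1, 0, 1, 0], [1, 2, 1, 1, 1], [0, 1, 3, 1, 1], [1, 1, 1, 3, 0], [0, 1, 1, 0, 1]]
B^3 = [[0, 1, 3, 1, 1], [1, 2, 4, 4, 1], [3, 4, 2, 5, 1], [1, 4, 5, 2, 3], [1, 1, 1, 3, 0]]
B^4 = [[3, 4, 2, 5, 1], [4, 8, 7, 7, 4], [2, 7, 12, 7, 5], [5, 7, 7, 12, 2], [1, 4, 5, 2, 3]]
B^5 = [[2, 7, 12, 7, 5], [7, 14, 19, 19, 7], [12, 19, 16, 24, 7], [7, 19, 24, 16, 12], [5, 7, 7, 12, 2]]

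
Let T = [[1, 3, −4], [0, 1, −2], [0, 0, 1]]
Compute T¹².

T = I + N where N = [[0, 3, −4], [0, 0, −2], [0, 0, 0]] is strictly upper-triangular, so N³ = 0.
(I + N)¹² = I + 12·N + 66·N² = [[1, 36, −444], [0, 1, −24], [0, 0, 1]].

[[1, 36, −444], [0, 1, −24], [0, 0, 1]]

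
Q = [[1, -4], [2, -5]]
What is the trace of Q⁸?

6562

tr Q = -4 and det Q = 3, so the characteristic polynomial is λ² − (-4)λ + (3) with roots -3 and -1.
Eigenvectors give P = [[-1, -2], [-1, -1]] with P⁻¹ = [[1, -2], [-1, 1]], and Q = P·diag(-3, -1)·P⁻¹.
Then Q⁸ = P·diag(6561, 1)·P⁻¹ = [[-6561, -2], [-6561, -1]] · [[1, -2], [-1, 1]] = [[-6559, 13120], [-6560, 13121]].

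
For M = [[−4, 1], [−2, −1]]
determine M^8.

[[12866, −6305], [12610, −6049]]

tr M = −5 and det M = 6, so the characteristic polynomial is λ² − (−5)λ + (6) with roots −2 and −3.
Eigenvectors give P = [[−1, 1], [−2, 1]] with P⁻¹ = [[1, −1], [2, −1]], and M = P·diag(−2, −3)·P⁻¹.
Then M^8 = P·diag(256, 6561)·P⁻¹ = [[−256, 6561], [−512, 6561]] · [[1, −1], [2, −1]] = [[12866, −6305], [12610, −6049]].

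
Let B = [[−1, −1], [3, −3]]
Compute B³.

[[14, −10], [30, −6]]

B² = [[−2, 4], [−12, 6]]
B³ = [[14, −10], [30, −6]]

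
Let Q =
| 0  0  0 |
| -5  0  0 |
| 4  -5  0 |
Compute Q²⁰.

[[0, 0, 0], [0, 0, 0], [0, 0, 0]]

Q is strictly triangular, hence nilpotent: Q³ = 0, so Q²⁰ = 0.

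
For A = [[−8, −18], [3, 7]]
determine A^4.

[[46, 90], [−15, −29]]

tr A = −1 and det A = −2, so the characteristic polynomial is λ² − (−1)λ + (−2) with roots −2 and 1.
Eigenvectors give P = [[3, −2], [−1, 1]] with P⁻¹ = [[1, 2], [1, 3]], and A = P·diag(−2, 1)·P⁻¹.
Then A^4 = P·diag(16, 1)·P⁻¹ = [[48, −2], [−16, 1]] · [[1, 2], [1, 3]] = [[46, 90], [−15, −29]].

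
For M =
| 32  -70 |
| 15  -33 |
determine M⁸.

[[-37574, 88270], [-18915, 44391]]

tr M = -1 and det M = -6, so the characteristic polynomial is λ² − (-1)λ + (-6) with roots -3 and 2.
Eigenvectors give P = [[-2, 7], [-1, 3]] with P⁻¹ = [[3, -7], [1, -2]], and M = P·diag(-3, 2)·P⁻¹.
Then M⁸ = P·diag(6561, 256)·P⁻¹ = [[-13122, 1792], [-6561, 768]] · [[3, -7], [1, -2]] = [[-37574, 88270], [-18915, 44391]].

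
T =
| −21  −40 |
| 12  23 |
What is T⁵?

tr T = 2 and det T = −3, so the characteristic polynomial is λ² − (2)λ + (−3) with roots 3 and −1.
Eigenvectors give P = [[5, 2], [−3, −1]] with P⁻¹ = [[−1, −2], [3, 5]], and T = P·diag(3, −1)·P⁻¹.
Then T⁵ = P·diag(243, −1)·P⁻¹ = [[1215, −2], [−729, 1]] · [[−1, −2], [3, 5]] = [[−1221, −2440], [732, 1463]].

[[−1221, −2440], [732, 1463]]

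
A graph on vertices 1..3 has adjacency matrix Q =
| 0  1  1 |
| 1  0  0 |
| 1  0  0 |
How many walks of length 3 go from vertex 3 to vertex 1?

2

The number of length-3 walks from vertex 3 to vertex 1 is entry (3,1) of Q³, where Q is the adjacency matrix.
Q² = [[2, 0, 0], [0, 1, 1], [0, 1, 1]]
Q³ = [[0, 2, 2], [2, 0, 0], [2, 0, 0]]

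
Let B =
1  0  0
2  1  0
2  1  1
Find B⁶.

[[1, 0, 0], [12, 1, 0], [42, 6, 1]]

B = I + N where N = [[0, 0, 0], [2, 0, 0], [2, 1, 0]] is strictly lower-triangular, so N³ = 0.
(I + N)⁶ = I + 6·N + 15·N² = [[1, 0, 0], [12, 1, 0], [42, 6, 1]].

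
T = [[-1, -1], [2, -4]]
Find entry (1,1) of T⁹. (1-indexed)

tr T = -5 and det T = 6, so the characteristic polynomial is λ² − (-5)λ + (6) with roots -2 and -3.
Eigenvectors give P = [[-1, 1], [-1, 2]] with P⁻¹ = [[-2, 1], [-1, 1]], and T = P·diag(-2, -3)·P⁻¹.
Then T⁹ = P·diag(-512, -19683)·P⁻¹ = [[512, -19683], [512, -39366]] · [[-2, 1], [-1, 1]] = [[18659, -19171], [38342, -38854]].

18659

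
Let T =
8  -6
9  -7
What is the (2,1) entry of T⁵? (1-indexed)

99

tr T = 1 and det T = -2, so the characteristic polynomial is λ² − (1)λ + (-2) with roots -1 and 2.
Eigenvectors give P = [[-2, 1], [-3, 1]] with P⁻¹ = [[1, -1], [3, -2]], and T = P·diag(-1, 2)·P⁻¹.
Then T⁵ = P·diag(-1, 32)·P⁻¹ = [[2, 32], [3, 32]] · [[1, -1], [3, -2]] = [[98, -66], [99, -67]].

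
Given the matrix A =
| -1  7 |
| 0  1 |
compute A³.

A² = I (check: tr A = 0 and det A = -1), so A³ = A since 3 is odd.

[[-1, 7], [0, 1]]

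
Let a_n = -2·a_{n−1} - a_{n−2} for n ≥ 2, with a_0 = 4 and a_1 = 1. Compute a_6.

-26

With companion matrix B = [[-2, -1], [1, 0]], [a_n, a_{n−1}]ᵀ = B·[a_{n−1}, a_{n−2}]ᵀ, so [a_6, a_5]ᵀ = B⁵·[a_1, a_0]ᵀ.
B⁵ = [[-6, -5], [5, 4]], giving [a_6, a_5]ᵀ = [[-26], [21]].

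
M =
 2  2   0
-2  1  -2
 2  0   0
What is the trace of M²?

-3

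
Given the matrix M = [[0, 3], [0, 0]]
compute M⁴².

[[0, 0], [0, 0]]

M is strictly triangular, hence nilpotent: M² = 0, so M⁴² = 0.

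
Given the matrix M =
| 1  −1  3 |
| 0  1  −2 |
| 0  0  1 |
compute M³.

M = I + N where N = [[0, −1, 3], [0, 0, −2], [0, 0, 0]] is strictly upper-triangular, so N³ = 0.
(I + N)³ = I + 3·N + 3·N² = [[1, −3, 15], [0, 1, −6], [0, 0, 1]].

[[1, −3, 15], [0, 1, −6], [0, 0, 1]]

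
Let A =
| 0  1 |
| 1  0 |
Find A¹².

A² = I (check: tr A = 0 and det A = −1), so A¹² = I since 12 is even.

[[1, 0], [0, 1]]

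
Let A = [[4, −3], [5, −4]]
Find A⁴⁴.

A² = I (check: tr A = 0 and det A = −1), so A⁴⁴ = I since 44 is even.

[[1, 0], [0, 1]]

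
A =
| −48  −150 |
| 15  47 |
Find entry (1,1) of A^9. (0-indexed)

tr A = −1 and det A = −6, so the characteristic polynomial is λ² − (−1)λ + (−6) with roots −3 and 2.
Eigenvectors give P = [[10, 3], [−3, −1]] with P⁻¹ = [[1, 3], [−3, −10]], and A = P·diag(−3, 2)·P⁻¹.
Then A^9 = P·diag(−19683, 512)·P⁻¹ = [[−196830, 1536], [59049, −512]] · [[1, 3], [−3, −10]] = [[−201438, −605850], [60585, 182267]].

182267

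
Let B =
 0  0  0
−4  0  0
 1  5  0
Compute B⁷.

B is strictly triangular, hence nilpotent: B³ = 0, so B⁷ = 0.

[[0, 0, 0], [0, 0, 0], [0, 0, 0]]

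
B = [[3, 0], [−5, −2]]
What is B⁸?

tr B = 1 and det B = −6, so the characteristic polynomial is λ² − (1)λ + (−6) with roots 3 and −2.
Eigenvectors give P = [[1, 0], [−1, 1]] with P⁻¹ = [[1, 0], [1, 1]], and B = P·diag(3, −2)·P⁻¹.
Then B⁸ = P·diag(6561, 256)·P⁻¹ = [[6561, 0], [−6561, 256]] · [[1, 0], [1, 1]] = [[6561, 0], [−6305, 256]].

[[6561, 0], [−6305, 256]]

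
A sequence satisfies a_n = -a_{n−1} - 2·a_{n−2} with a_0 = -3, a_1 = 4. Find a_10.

With companion matrix T = [[-1, -2], [1, 0]], [a_n, a_{n−1}]ᵀ = T·[a_{n−1}, a_{n−2}]ᵀ, so [a_10, a_9]ᵀ = T⁹·[a_1, a_0]ᵀ.
T⁹ = [[11, 34], [-17, -6]], giving [a_10, a_9]ᵀ = [[-58], [-50]].

-58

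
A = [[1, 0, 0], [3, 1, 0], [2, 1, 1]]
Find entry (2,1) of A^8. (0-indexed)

8

A = I + N where N = [[0, 0, 0], [3, 0, 0], [2, 1, 0]] is strictly lower-triangular, so N^3 = 0.
(I + N)^8 = I + 8·N + 28·N^2 = [[1, 0, 0], [24, 1, 0], [100, 8, 1]].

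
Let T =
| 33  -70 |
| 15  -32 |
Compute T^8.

[[44391, -88270], [18915, -37574]]

tr T = 1 and det T = -6, so the characteristic polynomial is λ² − (1)λ + (-6) with roots -2 and 3.
Eigenvectors give P = [[2, 7], [1, 3]] with P⁻¹ = [[-3, 7], [1, -2]], and T = P·diag(-2, 3)·P⁻¹.
Then T^8 = P·diag(256, 6561)·P⁻¹ = [[512, 45927], [256, 19683]] · [[-3, 7], [1, -2]] = [[44391, -88270], [18915, -37574]].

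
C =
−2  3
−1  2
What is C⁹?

[[−2, 3], [−1, 2]]

C² = I (check: tr C = 0 and det C = −1), so C⁹ = C since 9 is odd.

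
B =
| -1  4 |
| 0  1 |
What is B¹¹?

B² = I (check: tr B = 0 and det B = -1), so B¹¹ = B since 11 is odd.

[[-1, 4], [0, 1]]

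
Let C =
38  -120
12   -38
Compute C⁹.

tr C = 0 and det C = -4, so the characteristic polynomial is λ² − (0)λ + (-4) with roots 2 and -2.
Eigenvectors give P = [[10, -3], [3, -1]] with P⁻¹ = [[1, -3], [3, -10]], and C = P·diag(2, -2)·P⁻¹.
Then C⁹ = P·diag(512, -512)·P⁻¹ = [[5120, 1536], [1536, 512]] · [[1, -3], [3, -10]] = [[9728, -30720], [3072, -9728]].

[[9728, -30720], [3072, -9728]]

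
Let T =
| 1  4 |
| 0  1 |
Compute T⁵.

T = I + N where N = [[0, 4], [0, 0]] is strictly upper-triangular, so N² = 0.
(I + N)⁵ = I + 5·N = [[1, 20], [0, 1]].

[[1, 20], [0, 1]]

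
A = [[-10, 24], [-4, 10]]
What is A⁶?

tr A = 0 and det A = -4, so the characteristic polynomial is λ² − (0)λ + (-4) with roots -2 and 2.
Eigenvectors give P = [[3, -2], [1, -1]] with P⁻¹ = [[1, -2], [1, -3]], and A = P·diag(-2, 2)·P⁻¹.
Then A⁶ = P·diag(64, 64)·P⁻¹ = [[192, -128], [64, -64]] · [[1, -2], [1, -3]] = [[64, 0], [0, 64]].

[[64, 0], [0, 64]]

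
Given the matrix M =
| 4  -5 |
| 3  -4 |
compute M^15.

[[4, -5], [3, -4]]

M² = I (check: tr M = 0 and det M = -1), so M^15 = M since 15 is odd.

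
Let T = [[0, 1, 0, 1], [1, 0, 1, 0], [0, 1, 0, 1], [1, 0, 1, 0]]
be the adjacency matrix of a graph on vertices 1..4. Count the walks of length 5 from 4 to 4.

0

The number of length-5 walks from vertex 4 to vertex 4 is entry (4,4) of T^5, where T is the adjacency matrix.
T^2 = [[2, 0, 2, 0], [0, 2, 0, 2], [2, 0, 2, 0], [0, 2, 0, 2]]
T^3 = [[0, 4, 0, 4], [4, 0, 4, 0], [0, 4, 0, 4], [4, 0, 4, 0]]
T^4 = [[8, 0, 8, 0], [0, 8, 0, 8], [8, 0, 8, 0], [0, 8, 0, 8]]
T^5 = [[0, 16, 0, 16], [16, 0, 16, 0], [0, 16, 0, 16], [16, 0, 16, 0]]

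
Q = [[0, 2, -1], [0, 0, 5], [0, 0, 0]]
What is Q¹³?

Q is strictly triangular, hence nilpotent: Q³ = 0, so Q¹³ = 0.

[[0, 0, 0], [0, 0, 0], [0, 0, 0]]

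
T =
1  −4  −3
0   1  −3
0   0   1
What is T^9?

T = I + N where N = [[0, −4, −3], [0, 0, −3], [0, 0, 0]] is strictly upper-triangular, so N^3 = 0.
(I + N)^9 = I + 9·N + 36·N^2 = [[1, −36, 405], [0, 1, −27], [0, 0, 1]].

[[1, −36, 405], [0, 1, −27], [0, 0, 1]]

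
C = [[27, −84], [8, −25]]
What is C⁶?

tr C = 2 and det C = −3, so the characteristic polynomial is λ² − (2)λ + (−3) with roots 3 and −1.
Eigenvectors give P = [[7, 3], [2, 1]] with P⁻¹ = [[1, −3], [−2, 7]], and C = P·diag(3, −1)·P⁻¹.
Then C⁶ = P·diag(729, 1)·P⁻¹ = [[5103, 3], [1458, 1]] · [[1, −3], [−2, 7]] = [[5097, −15288], [1456, −4367]].

[[5097, −15288], [1456, −4367]]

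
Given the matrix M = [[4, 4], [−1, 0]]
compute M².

[[12, 16], [−4, −4]]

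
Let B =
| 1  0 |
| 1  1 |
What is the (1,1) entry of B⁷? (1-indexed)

1

B = I + N where N = [[0, 0], [1, 0]] is strictly lower-triangular, so N² = 0.
(I + N)⁷ = I + 7·N = [[1, 0], [7, 1]].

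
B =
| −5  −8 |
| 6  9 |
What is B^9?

tr B = 4 and det B = 3, so the characteristic polynomial is λ² − (4)λ + (3) with roots 3 and 1.
Eigenvectors give P = [[−1, −4], [1, 3]] with P⁻¹ = [[3, 4], [−1, −1]], and B = P·diag(3, 1)·P⁻¹.
Then B^9 = P·diag(19683, 1)·P⁻¹ = [[−19683, −4], [19683, 3]] · [[3, 4], [−1, −1]] = [[−59045, −78728], [59046, 78729]].

[[−59045, −78728], [59046, 78729]]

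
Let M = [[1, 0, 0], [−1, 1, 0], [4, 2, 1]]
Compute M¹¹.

M = I + N where N = [[0, 0, 0], [−1, 0, 0], [4, 2, 0]] is strictly lower-triangular, so N³ = 0.
(I + N)¹¹ = I + 11·N + 55·N² = [[1, 0, 0], [−11, 1, 0], [−66, 22, 1]].

[[1, 0, 0], [−11, 1, 0], [−66, 22, 1]]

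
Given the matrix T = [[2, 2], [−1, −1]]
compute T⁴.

[[2, 2], [−1, −1]]

T² = T (a projection; rank 1, trace 1), so T⁴ = T.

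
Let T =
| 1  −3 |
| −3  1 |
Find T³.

[[28, −36], [−36, 28]]

T² = [[10, −6], [−6, 10]]
T³ = [[28, −36], [−36, 28]]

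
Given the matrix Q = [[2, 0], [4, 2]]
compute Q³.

[[8, 0], [48, 8]]

Q² = [[4, 0], [16, 4]]
Q³ = [[8, 0], [48, 8]]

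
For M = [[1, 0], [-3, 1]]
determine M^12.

[[1, 0], [-36, 1]]

M = I + N where N = [[0, 0], [-3, 0]] is strictly lower-triangular, so N^2 = 0.
(I + N)^12 = I + 12·N = [[1, 0], [-36, 1]].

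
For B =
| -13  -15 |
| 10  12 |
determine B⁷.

tr B = -1 and det B = -6, so the characteristic polynomial is λ² − (-1)λ + (-6) with roots -3 and 2.
Eigenvectors give P = [[3, -1], [-2, 1]] with P⁻¹ = [[1, 1], [2, 3]], and B = P·diag(-3, 2)·P⁻¹.
Then B⁷ = P·diag(-2187, 128)·P⁻¹ = [[-6561, -128], [4374, 128]] · [[1, 1], [2, 3]] = [[-6817, -6945], [4630, 4758]].

[[-6817, -6945], [4630, 4758]]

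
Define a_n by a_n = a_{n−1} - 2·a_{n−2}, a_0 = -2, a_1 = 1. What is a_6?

With companion matrix B = [[1, -2], [1, 0]], [a_n, a_{n−1}]ᵀ = B·[a_{n−1}, a_{n−2}]ᵀ, so [a_6, a_5]ᵀ = B⁵·[a_1, a_0]ᵀ.
B⁵ = [[5, 2], [-1, 6]], giving [a_6, a_5]ᵀ = [[1], [-13]].

1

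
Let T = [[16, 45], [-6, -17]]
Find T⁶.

[[-314, -945], [126, 379]]

tr T = -1 and det T = -2, so the characteristic polynomial is λ² − (-1)λ + (-2) with roots 1 and -2.
Eigenvectors give P = [[-3, -5], [1, 2]] with P⁻¹ = [[-2, -5], [1, 3]], and T = P·diag(1, -2)·P⁻¹.
Then T⁶ = P·diag(1, 64)·P⁻¹ = [[-3, -320], [1, 128]] · [[-2, -5], [1, 3]] = [[-314, -945], [126, 379]].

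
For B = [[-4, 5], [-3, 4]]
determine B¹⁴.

[[1, 0], [0, 1]]

B² = I (check: tr B = 0 and det B = -1), so B¹⁴ = I since 14 is even.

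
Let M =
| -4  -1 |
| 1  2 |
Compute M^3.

[[-58, -11], [11, 8]]

M^2 = [[15, 2], [-2, 3]]
M^3 = [[-58, -11], [11, 8]]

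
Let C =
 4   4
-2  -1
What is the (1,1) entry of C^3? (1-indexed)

8

C^2 = [[8, 12], [-6, -7]]
C^3 = [[8, 20], [-10, -17]]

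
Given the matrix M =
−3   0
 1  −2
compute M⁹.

[[−19683, 0], [19171, −512]]

tr M = −5 and det M = 6, so the characteristic polynomial is λ² − (−5)λ + (6) with roots −2 and −3.
Eigenvectors give P = [[0, −1], [−1, 1]] with P⁻¹ = [[−1, −1], [−1, 0]], and M = P·diag(−2, −3)·P⁻¹.
Then M⁹ = P·diag(−512, −19683)·P⁻¹ = [[0, 19683], [512, −19683]] · [[−1, −1], [−1, 0]] = [[−19683, 0], [19171, −512]].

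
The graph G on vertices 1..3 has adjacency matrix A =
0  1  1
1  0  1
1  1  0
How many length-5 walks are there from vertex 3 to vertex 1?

11

The number of length-5 walks from vertex 3 to vertex 1 is entry (3,1) of A⁵, where A is the adjacency matrix.
A² = [[2, 1, 1], [1, 2, 1], [1, 1, 2]]
A³ = [[2, 3, 3], [3, 2, 3], [3, 3, 2]]
A⁴ = [[6, 5, 5], [5, 6, 5], [5, 5, 6]]
A⁵ = [[10, 11, 11], [11, 10, 11], [11, 11, 10]]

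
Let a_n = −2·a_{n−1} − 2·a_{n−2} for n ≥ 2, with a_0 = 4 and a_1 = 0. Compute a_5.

0

With companion matrix T = [[−2, −2], [1, 0]], [a_n, a_{n−1}]ᵀ = T·[a_{n−1}, a_{n−2}]ᵀ, so [a_5, a_4]ᵀ = T⁴·[a_1, a_0]ᵀ.
T⁴ = [[−4, 0], [0, −4]], giving [a_5, a_4]ᵀ = [[0], [−16]].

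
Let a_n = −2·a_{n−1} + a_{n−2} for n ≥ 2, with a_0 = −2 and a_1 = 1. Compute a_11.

With companion matrix C = [[−2, 1], [1, 0]], [a_n, a_{n−1}]ᵀ = C·[a_{n−1}, a_{n−2}]ᵀ, so [a_11, a_10]ᵀ = C¹⁰·[a_1, a_0]ᵀ.
C¹⁰ = [[5741, −2378], [−2378, 985]], giving [a_11, a_10]ᵀ = [[10497], [−4348]].

10497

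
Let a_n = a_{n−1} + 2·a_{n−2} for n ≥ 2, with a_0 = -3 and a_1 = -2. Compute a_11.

-3412

With companion matrix M = [[1, 2], [1, 0]], [a_n, a_{n−1}]ᵀ = M·[a_{n−1}, a_{n−2}]ᵀ, so [a_11, a_10]ᵀ = M¹⁰·[a_1, a_0]ᵀ.
M¹⁰ = [[683, 682], [341, 342]], giving [a_11, a_10]ᵀ = [[-3412], [-1708]].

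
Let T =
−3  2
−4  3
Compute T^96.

[[1, 0], [0, 1]]

T² = I (check: tr T = 0 and det T = −1), so T^96 = I since 96 is even.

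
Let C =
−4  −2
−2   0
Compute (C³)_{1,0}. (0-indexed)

C² = [[20, 8], [8, 4]]
C³ = [[−96, −40], [−40, −16]]

−40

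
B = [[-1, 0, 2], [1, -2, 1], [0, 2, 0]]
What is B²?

[[1, 4, -2], [-3, 6, 0], [2, -4, 2]]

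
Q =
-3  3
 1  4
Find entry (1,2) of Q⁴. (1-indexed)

Q² = [[12, 3], [1, 19]]
Q³ = [[-33, 48], [16, 79]]
Q⁴ = [[147, 93], [31, 364]]

93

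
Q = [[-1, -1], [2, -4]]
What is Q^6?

[[-601, 665], [-1330, 1394]]

tr Q = -5 and det Q = 6, so the characteristic polynomial is λ² − (-5)λ + (6) with roots -3 and -2.
Eigenvectors give P = [[-1, -1], [-2, -1]] with P⁻¹ = [[1, -1], [-2, 1]], and Q = P·diag(-3, -2)·P⁻¹.
Then Q^6 = P·diag(729, 64)·P⁻¹ = [[-729, -64], [-1458, -64]] · [[1, -1], [-2, 1]] = [[-601, 665], [-1330, 1394]].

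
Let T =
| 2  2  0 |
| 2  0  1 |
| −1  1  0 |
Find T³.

[[22, 18, 4], [16, 6, 5], [−5, 1, −2]]

T² = [[8, 4, 2], [3, 5, 0], [0, −2, 1]]
T³ = [[22, 18, 4], [16, 6, 5], [−5, 1, −2]]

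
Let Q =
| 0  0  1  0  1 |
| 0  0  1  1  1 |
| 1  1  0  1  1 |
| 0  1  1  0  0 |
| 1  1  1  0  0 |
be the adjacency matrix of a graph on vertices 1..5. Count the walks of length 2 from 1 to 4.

1

The number of length-2 walks from vertex 1 to vertex 4 is entry (1,4) of Q², where Q is the adjacency matrix.
Q² = [[2, 2, 1, 1, 1], [2, 3, 2, 1, 1], [1, 2, 4, 1, 2], [1, 1, 1, 2, 2], [1, 1, 2, 2, 3]]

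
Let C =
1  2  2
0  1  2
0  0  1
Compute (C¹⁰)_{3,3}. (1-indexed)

1

C = I + N where N = [[0, 2, 2], [0, 0, 2], [0, 0, 0]] is strictly upper-triangular, so N³ = 0.
(I + N)¹⁰ = I + 10·N + 45·N² = [[1, 20, 200], [0, 1, 20], [0, 0, 1]].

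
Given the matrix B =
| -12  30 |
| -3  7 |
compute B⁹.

tr B = -5 and det B = 6, so the characteristic polynomial is λ² − (-5)λ + (6) with roots -3 and -2.
Eigenvectors give P = [[10, 3], [3, 1]] with P⁻¹ = [[1, -3], [-3, 10]], and B = P·diag(-3, -2)·P⁻¹.
Then B⁹ = P·diag(-19683, -512)·P⁻¹ = [[-196830, -1536], [-59049, -512]] · [[1, -3], [-3, 10]] = [[-192222, 575130], [-57513, 172027]].

[[-192222, 575130], [-57513, 172027]]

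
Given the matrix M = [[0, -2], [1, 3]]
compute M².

[[-2, -6], [3, 7]]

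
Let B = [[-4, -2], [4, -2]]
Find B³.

B² = [[8, 12], [-24, -4]]
B³ = [[16, -40], [80, 56]]

[[16, -40], [80, 56]]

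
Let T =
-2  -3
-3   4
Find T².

[[13, -6], [-6, 25]]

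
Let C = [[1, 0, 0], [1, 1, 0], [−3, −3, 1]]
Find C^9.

[[1, 0, 0], [9, 1, 0], [−135, −27, 1]]

C = I + N where N = [[0, 0, 0], [1, 0, 0], [−3, −3, 0]] is strictly lower-triangular, so N^3 = 0.
(I + N)^9 = I + 9·N + 36·N^2 = [[1, 0, 0], [9, 1, 0], [−135, −27, 1]].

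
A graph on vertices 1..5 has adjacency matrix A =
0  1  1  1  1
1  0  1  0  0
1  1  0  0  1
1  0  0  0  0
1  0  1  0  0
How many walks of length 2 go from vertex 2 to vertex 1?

1

The number of length-2 walks from vertex 2 to vertex 1 is entry (2,1) of A², where A is the adjacency matrix.
A² = [[4, 1, 2, 0, 1], [1, 2, 1, 1, 2], [2, 1, 3, 1, 1], [0, 1, 1, 1, 1], [1, 2, 1, 1, 2]]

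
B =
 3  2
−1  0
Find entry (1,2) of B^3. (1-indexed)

tr B = 3 and det B = 2, so the characteristic polynomial is λ² − (3)λ + (2) with roots 1 and 2.
Eigenvectors give P = [[1, 2], [−1, −1]] with P⁻¹ = [[−1, −2], [1, 1]], and B = P·diag(1, 2)·P⁻¹.
Then B^3 = P·diag(1, 8)·P⁻¹ = [[1, 16], [−1, −8]] · [[−1, −2], [1, 1]] = [[15, 14], [−7, −6]].

14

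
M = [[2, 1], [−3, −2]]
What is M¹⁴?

[[1, 0], [0, 1]]

M² = I (check: tr M = 0 and det M = −1), so M¹⁴ = I since 14 is even.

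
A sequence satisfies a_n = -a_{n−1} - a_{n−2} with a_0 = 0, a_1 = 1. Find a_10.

1

With companion matrix C = [[-1, -1], [1, 0]], [a_n, a_{n−1}]ᵀ = C·[a_{n−1}, a_{n−2}]ᵀ, so [a_10, a_9]ᵀ = C⁹·[a_1, a_0]ᵀ.
C⁹ = [[1, 0], [0, 1]], giving [a_10, a_9]ᵀ = [[1], [0]].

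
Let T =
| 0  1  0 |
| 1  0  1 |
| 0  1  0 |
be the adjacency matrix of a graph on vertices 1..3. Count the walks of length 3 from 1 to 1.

The number of length-3 walks from vertex 1 to vertex 1 is entry (1,1) of T³, where T is the adjacency matrix.
T² = [[1, 0, 1], [0, 2, 0], [1, 0, 1]]
T³ = [[0, 2, 0], [2, 0, 2], [0, 2, 0]]

0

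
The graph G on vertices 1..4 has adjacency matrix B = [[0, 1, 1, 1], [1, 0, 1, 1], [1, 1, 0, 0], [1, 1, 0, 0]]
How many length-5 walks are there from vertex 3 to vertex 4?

18

The number of length-5 walks from vertex 3 to vertex 4 is entry (3,4) of B^5, where B is the adjacency matrix.
B^2 = [[3, 2, 1, 1], [2, 3, 1, 1], [1, 1, 2, 2], [1, 1, 2, 2]]
B^3 = [[4, 5, 5, 5], [5, 4, 5, 5], [5, 5, 2, 2], [5, 5, 2, 2]]
B^4 = [[15, 14, 9, 9], [14, 15, 9, 9], [9, 9, 10, 10], [9, 9, 10, 10]]
B^5 = [[32, 33, 29, 29], [33, 32, 29, 29], [29, 29, 18, 18], [29, 29, 18, 18]]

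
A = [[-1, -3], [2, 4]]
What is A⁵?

tr A = 3 and det A = 2, so the characteristic polynomial is λ² − (3)λ + (2) with roots 2 and 1.
Eigenvectors give P = [[-1, 3], [1, -2]] with P⁻¹ = [[2, 3], [1, 1]], and A = P·diag(2, 1)·P⁻¹.
Then A⁵ = P·diag(32, 1)·P⁻¹ = [[-32, 3], [32, -2]] · [[2, 3], [1, 1]] = [[-61, -93], [62, 94]].

[[-61, -93], [62, 94]]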